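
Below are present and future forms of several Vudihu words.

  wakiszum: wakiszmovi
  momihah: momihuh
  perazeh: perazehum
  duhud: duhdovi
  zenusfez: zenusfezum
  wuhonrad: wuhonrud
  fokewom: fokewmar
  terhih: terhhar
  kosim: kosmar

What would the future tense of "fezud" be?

"fezud" has last vowel 'u'. The stems whose last vowel is 'u' (duhud → duhdovi, wakiszum → wakiszmovi) delete the last vowel and add -ovi.
So fezud → fezdovi.

fezdovi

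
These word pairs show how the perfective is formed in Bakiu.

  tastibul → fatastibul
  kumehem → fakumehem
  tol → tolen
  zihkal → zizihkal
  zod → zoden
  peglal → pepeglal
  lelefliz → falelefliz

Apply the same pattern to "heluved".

faheluved

tol and zihkal both end in -l yet inflect differently (tolen, zizihkal), so the final letter is not what conditions the rule; the number of vowels is.
"heluved" has 3 vowels. The stems with 3 vowels (tastibul → fatastibul, kumehem → fakumehem, lelefliz → falelefliz) add the prefix fa-.
So heluved → faheluved.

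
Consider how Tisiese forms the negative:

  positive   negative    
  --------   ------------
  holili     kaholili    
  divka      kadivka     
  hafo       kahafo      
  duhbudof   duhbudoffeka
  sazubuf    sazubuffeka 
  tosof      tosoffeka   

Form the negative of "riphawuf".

riphawuffeka

hafo and duhbudof both have last vowel 'o' yet inflect differently (kahafo, duhbudoffeka), so the last vowel is not what conditions the rule; whether the stem ends in a vowel or a consonant is.
"riphawuf" ends in a consonant. The stems ending in a consonant (duhbudof → duhbudoffeka, sazubuf → sazubuffeka, tosof → tosoffeka) double the final consonant and add -eka.
The other pattern: stems ending in a vowel add the prefix ka-.
So riphawuf → riphawuffeka.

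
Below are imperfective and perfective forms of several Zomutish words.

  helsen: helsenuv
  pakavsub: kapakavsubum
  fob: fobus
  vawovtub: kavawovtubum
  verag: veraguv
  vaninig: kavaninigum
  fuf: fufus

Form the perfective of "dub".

verag and vaninig both end in -g yet inflect differently (veraguv, kavaninigum), so the final letter is not what conditions the rule; the number of vowels is.
"dub" has 1 vowel. The stems with 1 vowel (fuf → fufus, fob → fobus) add -us.
So dub → dubus.

dubus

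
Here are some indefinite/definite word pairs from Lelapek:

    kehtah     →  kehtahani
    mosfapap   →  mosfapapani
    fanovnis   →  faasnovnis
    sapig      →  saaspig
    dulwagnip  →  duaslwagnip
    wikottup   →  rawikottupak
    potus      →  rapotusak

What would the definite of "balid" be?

mosfapap and dulwagnip both end in -p yet inflect differently (mosfapapani, duaslwagnip), so the final letter is not what conditions the rule; the last vowel is.
"balid" has last vowel 'i'. The stems whose last vowel is 'i' (fanovnis → faasnovnis, sapig → saaspig, dulwagnip → duaslwagnip) insert -as- after the first vowel.
So balid → baaslid.

baaslid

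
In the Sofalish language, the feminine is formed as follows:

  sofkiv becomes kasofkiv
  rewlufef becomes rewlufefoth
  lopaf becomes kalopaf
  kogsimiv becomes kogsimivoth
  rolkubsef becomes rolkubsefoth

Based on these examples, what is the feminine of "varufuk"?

varufukoth

"varufuk" has 3 vowels. The stems with 3 vowels (rolkubsef → rolkubsefoth, kogsimiv → kogsimivoth, rewlufef → rewlufefoth) add -oth.
So varufuk → varufukoth.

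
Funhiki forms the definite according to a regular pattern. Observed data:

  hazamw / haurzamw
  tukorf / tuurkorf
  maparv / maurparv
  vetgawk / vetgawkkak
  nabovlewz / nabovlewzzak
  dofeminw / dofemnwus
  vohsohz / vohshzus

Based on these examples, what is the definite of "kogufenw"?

kogufnwus

hazamw and dofeminw both end in -w yet inflect differently (haurzamw, dofemnwus), so the final letter is not what conditions the rule; the second-to-last letter is.
"kogufenw" has second-to-last letter 'n'. The one such stem in the data (dofeminw → dofemnwus) deletes the last vowel and adds -us (as does vohsohz), so the same rule applies.
The other patterns: stems whose second-to-last letter is 'm' or 'r' insert -ur- after the first vowel; stems whose second-to-last letter is 'w' double the final consonant and add -ak.
So kogufenw → kogufnwus.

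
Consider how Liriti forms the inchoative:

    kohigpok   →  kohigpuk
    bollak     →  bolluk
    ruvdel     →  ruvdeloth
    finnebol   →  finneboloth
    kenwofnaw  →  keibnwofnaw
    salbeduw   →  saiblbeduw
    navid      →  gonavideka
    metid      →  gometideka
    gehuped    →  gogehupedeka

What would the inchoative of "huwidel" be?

"huwidel" ends in -l. The stems ending in -l (ruvdel → ruvdeloth, finnebol → finneboloth) add -oth.
So huwidel → huwideloth.

huwideloth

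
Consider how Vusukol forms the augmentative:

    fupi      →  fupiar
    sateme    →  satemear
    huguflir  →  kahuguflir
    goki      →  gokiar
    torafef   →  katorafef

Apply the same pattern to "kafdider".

kakafdider

sateme and torafef both have last vowel 'e' yet inflect differently (satemear, katorafef), so the last vowel is not what conditions the rule; whether the stem ends in a vowel or a consonant is.
"kafdider" ends in a consonant. The stems ending in a consonant (torafef → katorafef, huguflir → kahuguflir) add the prefix ka-.
So kafdider → kakafdider.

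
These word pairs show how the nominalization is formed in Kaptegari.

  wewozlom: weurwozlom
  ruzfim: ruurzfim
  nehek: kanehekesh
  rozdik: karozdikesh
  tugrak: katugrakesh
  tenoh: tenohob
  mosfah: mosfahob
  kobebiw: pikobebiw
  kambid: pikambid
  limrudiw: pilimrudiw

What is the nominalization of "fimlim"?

fiurmlim

ruzfim and rozdik both have last vowel 'i' yet inflect differently (ruurzfim, karozdikesh), so the last vowel is not what conditions the rule; the final letter is.
"fimlim" ends in -m. The stems ending in -m (wewozlom → weurwozlom, ruzfim → ruurzfim) insert -ur- after the first vowel.
So fimlim → fiurmlim.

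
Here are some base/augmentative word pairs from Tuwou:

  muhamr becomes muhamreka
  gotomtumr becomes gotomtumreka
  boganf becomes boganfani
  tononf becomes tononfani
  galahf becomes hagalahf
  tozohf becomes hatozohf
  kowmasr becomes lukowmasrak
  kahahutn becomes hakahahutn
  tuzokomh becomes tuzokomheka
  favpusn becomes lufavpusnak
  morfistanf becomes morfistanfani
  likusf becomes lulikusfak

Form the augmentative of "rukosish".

"rukosish" has second-to-last letter 's'. The stems whose second-to-last letter is 's' (kowmasr → lukowmasrak, likusf → lulikusfak, favpusn → lufavpusnak) add lu- … -ak around the stem.
So rukosish → lurukosishak.

lurukosishak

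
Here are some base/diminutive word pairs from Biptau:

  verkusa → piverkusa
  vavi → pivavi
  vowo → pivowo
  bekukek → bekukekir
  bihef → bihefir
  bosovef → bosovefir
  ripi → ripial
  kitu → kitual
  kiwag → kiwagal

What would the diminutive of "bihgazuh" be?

bihgazuhir

vavi and ripi both end in -i yet inflect differently (pivavi, ripial), so the final letter is not what conditions the rule; the first letter is.
"bihgazuh" begins with b-. The stems beginning with b- (bekukek → bekukekir, bihef → bihefir, bosovef → bosovefir) add -ir.
So bihgazuh → bihgazuhir.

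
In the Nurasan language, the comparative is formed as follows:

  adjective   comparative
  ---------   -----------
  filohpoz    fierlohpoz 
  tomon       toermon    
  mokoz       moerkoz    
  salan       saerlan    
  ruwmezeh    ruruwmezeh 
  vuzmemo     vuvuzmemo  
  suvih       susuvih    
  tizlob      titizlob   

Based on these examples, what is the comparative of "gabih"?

gagabih

"gabih" ends in -h. The stems ending in -h (ruwmezeh → ruruwmezeh, suvih → susuvih) repeat the first consonant+vowel as a prefix.
The other pattern: stems ending in -n or -z insert -er- after the first vowel.
So gabih → gagabih.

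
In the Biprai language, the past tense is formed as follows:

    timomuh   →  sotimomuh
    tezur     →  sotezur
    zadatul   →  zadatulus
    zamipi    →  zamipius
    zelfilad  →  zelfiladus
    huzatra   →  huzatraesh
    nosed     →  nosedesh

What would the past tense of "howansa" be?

zelfilad and nosed both end in -d yet inflect differently (zelfiladus, nosedesh), so the final letter is not what conditions the rule; the first letter is.
"howansa" begins with h-. The one such stem in the data (huzatra → huzatraesh) adds -esh, so the same rule applies.
The other patterns: stems beginning with t- add the prefix so-; stems beginning with z- add -us.
So howansa → howansaesh.

howansaesh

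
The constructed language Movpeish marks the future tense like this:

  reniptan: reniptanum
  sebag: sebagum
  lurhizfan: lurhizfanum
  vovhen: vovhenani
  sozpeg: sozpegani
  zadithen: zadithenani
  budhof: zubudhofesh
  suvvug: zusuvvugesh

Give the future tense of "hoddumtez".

reniptan and vovhen both end in -n yet inflect differently (reniptanum, vovhenani), so the final letter is not what conditions the rule; the last vowel is.
"hoddumtez" has last vowel 'e'. The stems whose last vowel is 'e' (vovhen → vovhenani, sozpeg → sozpegani, zadithen → zadithenani) add -ani.
So hoddumtez → hoddumtezani.

hoddumtezani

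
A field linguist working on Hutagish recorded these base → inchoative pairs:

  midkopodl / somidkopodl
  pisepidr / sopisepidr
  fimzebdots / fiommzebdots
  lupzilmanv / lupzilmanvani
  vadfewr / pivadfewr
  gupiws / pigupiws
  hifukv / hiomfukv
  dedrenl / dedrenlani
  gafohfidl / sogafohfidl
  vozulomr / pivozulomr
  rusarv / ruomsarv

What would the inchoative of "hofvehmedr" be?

vozulomr and pisepidr both end in -r yet inflect differently (pivozulomr, sopisepidr), so the final letter is not what conditions the rule; the second-to-last letter is.
"hofvehmedr" has second-to-last letter 'd'. The stems whose second-to-last letter is 'd' (midkopodl → somidkopodl, pisepidr → sopisepidr, gafohfidl → sogafohfidl) add the prefix so-.
The other patterns: stems whose second-to-last letter is 'm' or 'w' add the prefix pi-; stems whose second-to-last letter is 'n' add -ani; stems whose second-to-last letter is 'k', 'r' or 't' insert -om- after the first vowel.
So hofvehmedr → sohofvehmedr.

sohofvehmedr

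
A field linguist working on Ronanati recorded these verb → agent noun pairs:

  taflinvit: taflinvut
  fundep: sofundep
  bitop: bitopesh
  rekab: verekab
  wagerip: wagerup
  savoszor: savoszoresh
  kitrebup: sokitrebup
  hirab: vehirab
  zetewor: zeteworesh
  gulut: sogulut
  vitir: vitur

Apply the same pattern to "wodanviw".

"wodanviw" has last vowel 'i'. The stems whose last vowel is 'i' (vitir → vitur, taflinvit → taflinvut, wagerip → wagerup) change the last vowel to 'u'.
So wodanviw → wodanvuw.

wodanvuw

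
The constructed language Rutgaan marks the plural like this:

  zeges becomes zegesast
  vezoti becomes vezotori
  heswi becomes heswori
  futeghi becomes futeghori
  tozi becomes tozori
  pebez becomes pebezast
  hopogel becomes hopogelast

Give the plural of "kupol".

kupolast

heswi and hopogel both begin with h- yet inflect differently (heswori, hopogelast), so the first letter is not what conditions the rule; whether the stem ends in a vowel or a consonant is.
"kupol" ends in a consonant. The stems ending in a consonant (pebez → pebezast, hopogel → hopogelast, zeges → zegesast) add -ast.
So kupol → kupolast.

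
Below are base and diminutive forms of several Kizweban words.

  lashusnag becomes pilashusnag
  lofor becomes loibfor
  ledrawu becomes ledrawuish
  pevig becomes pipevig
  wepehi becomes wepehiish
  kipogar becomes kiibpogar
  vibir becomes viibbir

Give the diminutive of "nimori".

nimoriish

"nimori" ends in -i. The one such stem in the data (wepehi → wepehiish) adds -ish, so the same rule applies.
So nimori → nimoriish.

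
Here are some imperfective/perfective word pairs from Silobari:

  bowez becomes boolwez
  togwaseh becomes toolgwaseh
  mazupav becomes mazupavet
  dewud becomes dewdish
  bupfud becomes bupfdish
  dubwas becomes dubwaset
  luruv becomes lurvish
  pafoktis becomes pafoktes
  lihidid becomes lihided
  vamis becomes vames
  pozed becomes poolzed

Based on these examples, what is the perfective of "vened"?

dubwas and pafoktis both end in -s yet inflect differently (dubwaset, pafoktes), so the final letter is not what conditions the rule; the last vowel is.
"vened" has last vowel 'e'. The stems whose last vowel is 'e' (pozed → poolzed, bowez → boolwez, togwaseh → toolgwaseh) insert -ol- after the first vowel.
The other patterns: stems whose last vowel is 'a' add -et; stems whose last vowel is 'i' change the last vowel to 'e'; stems whose last vowel is 'u' delete the last vowel and add -ish.
So vened → veolned.

veolned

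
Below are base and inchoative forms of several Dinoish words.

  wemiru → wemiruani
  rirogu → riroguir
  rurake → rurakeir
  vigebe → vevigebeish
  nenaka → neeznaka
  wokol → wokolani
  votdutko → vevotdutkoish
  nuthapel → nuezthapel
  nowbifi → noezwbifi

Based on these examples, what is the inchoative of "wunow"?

wunowani

"wunow" begins with w-. The stems beginning with w- (wemiru → wemiruani, wokol → wokolani) add -ani.
So wunow → wunowani.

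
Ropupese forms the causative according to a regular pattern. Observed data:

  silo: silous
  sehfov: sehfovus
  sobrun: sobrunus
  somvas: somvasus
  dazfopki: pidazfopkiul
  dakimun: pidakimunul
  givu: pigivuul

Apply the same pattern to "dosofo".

sobrun and dakimun both end in -n yet inflect differently (sobrunus, pidakimunul), so the final letter is not what conditions the rule; the first letter is.
"dosofo" begins with d-. The stems beginning with d- (dazfopki → pidazfopkiul, dakimun → pidakimunul) add pi- … -ul around the stem.
So dosofo → pidosofoul.

pidosofoul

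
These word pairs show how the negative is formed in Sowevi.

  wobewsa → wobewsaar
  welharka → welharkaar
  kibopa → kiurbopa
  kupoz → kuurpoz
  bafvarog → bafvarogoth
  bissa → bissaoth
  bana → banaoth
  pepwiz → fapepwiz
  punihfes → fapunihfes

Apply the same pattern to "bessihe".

"bessihe" begins with b-. The stems beginning with b- (bafvarog → bafvarogoth, bissa → bissaoth, bana → banaoth) add -oth.
So bessihe → bessiheoth.

bessiheoth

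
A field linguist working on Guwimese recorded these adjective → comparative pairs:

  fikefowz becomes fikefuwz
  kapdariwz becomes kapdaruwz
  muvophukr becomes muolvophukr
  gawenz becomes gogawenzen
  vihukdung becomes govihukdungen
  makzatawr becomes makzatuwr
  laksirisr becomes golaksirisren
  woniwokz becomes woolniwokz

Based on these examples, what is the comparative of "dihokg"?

diolhokg

muvophukr and makzatawr both end in -r yet inflect differently (muolvophukr, makzatuwr), so the final letter is not what conditions the rule; the second-to-last letter is.
"dihokg" has second-to-last letter 'k'. The stems whose second-to-last letter is 'k' (muvophukr → muolvophukr, woniwokz → woolniwokz) insert -ol- after the first vowel.
So dihokg → diolhokg.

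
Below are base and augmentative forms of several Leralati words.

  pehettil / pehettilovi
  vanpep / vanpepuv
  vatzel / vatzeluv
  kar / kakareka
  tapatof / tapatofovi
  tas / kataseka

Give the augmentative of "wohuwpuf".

wohuwpufovi

"wohuwpuf" has 3 vowels. The stems with 3 vowels (pehettil → pehettilovi, tapatof → tapatofovi) add -ovi.
The other patterns: stems with 1 vowel add ka- … -eka around the stem; stems with 2 vowels add -uv.
So wohuwpuf → wohuwpufovi.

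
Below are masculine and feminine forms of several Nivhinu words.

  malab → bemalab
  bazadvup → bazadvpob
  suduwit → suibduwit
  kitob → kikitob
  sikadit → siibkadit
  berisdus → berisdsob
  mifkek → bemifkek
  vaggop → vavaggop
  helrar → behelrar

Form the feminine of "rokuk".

rokkob

vaggop and bazadvup both end in -p yet inflect differently (vavaggop, bazadvpob), so the final letter is not what conditions the rule; the last vowel is.
"rokuk" has last vowel 'u'. The stems whose last vowel is 'u' (berisdus → berisdsob, bazadvup → bazadvpob) delete the last vowel and add -ob.
The other patterns: stems whose last vowel is 'o' repeat the first consonant+vowel as a prefix; stems whose last vowel is 'i' insert -ib- after the first vowel; stems whose last vowel is 'a' or 'e' add the prefix be-.
So rokuk → rokkob.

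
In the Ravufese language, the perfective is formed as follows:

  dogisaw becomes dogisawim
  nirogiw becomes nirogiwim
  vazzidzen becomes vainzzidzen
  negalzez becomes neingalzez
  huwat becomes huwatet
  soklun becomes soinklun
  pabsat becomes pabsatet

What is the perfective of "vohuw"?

"vohuw" ends in -w. The stems ending in -w (nirogiw → nirogiwim, dogisaw → dogisawim) add -im.
The other patterns: stems ending in -t add -et; stems ending in -n or -z insert -in- after the first vowel.
So vohuw → vohuwim.

vohuwim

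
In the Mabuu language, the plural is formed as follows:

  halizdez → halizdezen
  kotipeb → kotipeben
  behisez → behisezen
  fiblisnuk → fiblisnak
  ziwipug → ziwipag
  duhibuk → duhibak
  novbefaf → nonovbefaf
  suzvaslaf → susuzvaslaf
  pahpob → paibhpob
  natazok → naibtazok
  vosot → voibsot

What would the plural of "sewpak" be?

"sewpak" has last vowel 'a'. The stems whose last vowel is 'a' (novbefaf → nonovbefaf, suzvaslaf → susuzvaslaf) repeat the first consonant+vowel as a prefix.
The other patterns: stems whose last vowel is 'e' add -en; stems whose last vowel is 'u' change the last vowel to 'a'; stems whose last vowel is 'o' insert -ib- after the first vowel.
So sewpak → sesewpak.

sesewpak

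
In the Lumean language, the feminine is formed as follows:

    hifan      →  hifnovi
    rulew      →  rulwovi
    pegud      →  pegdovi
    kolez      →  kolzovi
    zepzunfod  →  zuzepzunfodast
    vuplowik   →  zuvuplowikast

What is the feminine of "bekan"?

pegud and zepzunfod both end in -d yet inflect differently (pegdovi, zuzepzunfodast), so the final letter is not what conditions the rule; the number of vowels is.
"bekan" has 2 vowels. The stems with 2 vowels (hifan → hifnovi, rulew → rulwovi, pegud → pegdovi) delete the last vowel and add -ovi.
So bekan → beknovi.

beknovi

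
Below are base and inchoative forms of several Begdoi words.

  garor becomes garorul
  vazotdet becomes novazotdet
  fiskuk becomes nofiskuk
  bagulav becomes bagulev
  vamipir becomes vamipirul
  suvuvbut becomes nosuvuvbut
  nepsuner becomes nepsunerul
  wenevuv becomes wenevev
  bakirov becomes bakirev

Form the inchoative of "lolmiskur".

bakirov and garor both have last vowel 'o' yet inflect differently (bakirev, garorul), so the last vowel is not what conditions the rule; the final letter is.
"lolmiskur" ends in -r. The stems ending in -r (garor → garorul, nepsuner → nepsunerul, vamipir → vamipirul) add -ul.
So lolmiskur → lolmiskurul.

lolmiskurul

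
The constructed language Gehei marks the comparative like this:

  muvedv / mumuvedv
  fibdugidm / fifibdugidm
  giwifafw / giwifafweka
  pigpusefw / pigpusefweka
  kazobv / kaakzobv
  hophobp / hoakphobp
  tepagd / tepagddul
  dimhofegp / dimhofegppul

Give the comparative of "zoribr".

"zoribr" has second-to-last letter 'b'. The stems whose second-to-last letter is 'b' (kazobv → kaakzobv, hophobp → hoakphobp) insert -ak- after the first vowel.
The other patterns: stems whose second-to-last letter is 'd' repeat the first consonant+vowel as a prefix; stems whose second-to-last letter is 'f' add -eka; stems whose second-to-last letter is 'g' double the final consonant and add -ul.
So zoribr → zoakribr.

zoakribr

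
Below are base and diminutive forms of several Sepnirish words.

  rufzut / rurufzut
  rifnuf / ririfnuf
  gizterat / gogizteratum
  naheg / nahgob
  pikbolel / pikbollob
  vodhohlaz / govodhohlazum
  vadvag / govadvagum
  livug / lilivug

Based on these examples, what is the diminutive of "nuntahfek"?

nuntahfkob

gizterat and rufzut both end in -t yet inflect differently (gogizteratum, rurufzut), so the final letter is not what conditions the rule; the last vowel is.
"nuntahfek" has last vowel 'e'. The stems whose last vowel is 'e' (pikbolel → pikbollob, naheg → nahgob) delete the last vowel and add -ob.
So nuntahfek → nuntahfkob.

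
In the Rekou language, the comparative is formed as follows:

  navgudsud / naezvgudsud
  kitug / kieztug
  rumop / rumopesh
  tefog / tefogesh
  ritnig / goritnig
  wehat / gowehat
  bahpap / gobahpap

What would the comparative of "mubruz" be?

muezbruz

"mubruz" has last vowel 'u'. The stems whose last vowel is 'u' (navgudsud → naezvgudsud, kitug → kieztug) insert -ez- after the first vowel.
The other patterns: stems whose last vowel is 'o' add -esh; stems whose last vowel is 'a' or 'i' add the prefix go-.
So mubruz → muezbruz.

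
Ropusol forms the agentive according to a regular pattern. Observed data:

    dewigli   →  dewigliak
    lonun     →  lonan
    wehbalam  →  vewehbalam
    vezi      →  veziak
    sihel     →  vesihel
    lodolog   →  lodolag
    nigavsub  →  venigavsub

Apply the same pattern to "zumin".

lonun and nigavsub both have last vowel 'u' yet inflect differently (lonan, venigavsub), so the last vowel is not what conditions the rule; the final letter is.
"zumin" ends in -n. The one such stem in the data (lonun → lonan) changes the last vowel to 'a' (as does lodolog), so the same rule applies.
So zumin → zuman.

zuman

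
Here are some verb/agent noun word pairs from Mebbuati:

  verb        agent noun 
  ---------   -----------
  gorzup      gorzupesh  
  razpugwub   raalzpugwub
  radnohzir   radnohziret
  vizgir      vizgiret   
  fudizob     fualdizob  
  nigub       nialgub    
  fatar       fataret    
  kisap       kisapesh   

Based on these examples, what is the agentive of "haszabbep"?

haszabbepesh

gorzup and razpugwub both have last vowel 'u' yet inflect differently (gorzupesh, raalzpugwub), so the last vowel is not what conditions the rule; the final letter is.
"haszabbep" ends in -p. The stems ending in -p (kisap → kisapesh, gorzup → gorzupesh) add -esh.
So haszabbep → haszabbepesh.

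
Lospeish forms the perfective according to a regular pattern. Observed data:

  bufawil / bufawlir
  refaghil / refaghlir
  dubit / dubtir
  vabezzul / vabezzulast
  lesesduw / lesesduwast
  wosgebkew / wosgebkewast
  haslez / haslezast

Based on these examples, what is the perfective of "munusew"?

munusewast

"munusew" has last vowel 'e'. The stems whose last vowel is 'e' (wosgebkew → wosgebkewast, haslez → haslezast) add -ast.
The other pattern: stems whose last vowel is 'i' delete the last vowel and add -ir.
So munusew → munusewast.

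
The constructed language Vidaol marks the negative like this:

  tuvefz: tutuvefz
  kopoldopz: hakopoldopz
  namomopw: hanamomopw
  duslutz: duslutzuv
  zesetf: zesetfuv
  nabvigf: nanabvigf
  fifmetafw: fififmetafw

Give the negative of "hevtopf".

hahevtopf

duslutz and kopoldopz both end in -z yet inflect differently (duslutzuv, hakopoldopz), so the final letter is not what conditions the rule; the second-to-last letter is.
"hevtopf" has second-to-last letter 'p'. The stems whose second-to-last letter is 'p' (kopoldopz → hakopoldopz, namomopw → hanamomopw) add the prefix ha-.
The other patterns: stems whose second-to-last letter is 't' add -uv; stems whose second-to-last letter is 'f' or 'g' repeat the first consonant+vowel as a prefix.
So hevtopf → hahevtopf.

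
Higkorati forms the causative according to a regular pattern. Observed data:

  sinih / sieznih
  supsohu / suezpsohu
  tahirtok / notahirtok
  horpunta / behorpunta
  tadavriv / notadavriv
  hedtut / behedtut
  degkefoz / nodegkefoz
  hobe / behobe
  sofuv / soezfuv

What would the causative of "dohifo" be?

sofuv and tadavriv both end in -v yet inflect differently (soezfuv, notadavriv), so the final letter is not what conditions the rule; the first letter is.
"dohifo" begins with d-. The one such stem in the data (degkefoz → nodegkefoz) adds the prefix no-, so the same rule applies.
So dohifo → nodohifo.

nodohifo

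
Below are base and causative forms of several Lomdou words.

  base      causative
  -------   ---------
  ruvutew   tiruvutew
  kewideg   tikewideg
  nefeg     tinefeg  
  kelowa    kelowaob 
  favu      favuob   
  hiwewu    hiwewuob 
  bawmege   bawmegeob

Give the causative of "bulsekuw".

ruvutew and bawmege both have last vowel 'e' yet inflect differently (tiruvutew, bawmegeob), so the last vowel is not what conditions the rule; whether the stem ends in a vowel or a consonant is.
"bulsekuw" ends in a consonant. The stems ending in a consonant (ruvutew → tiruvutew, kewideg → tikewideg, nefeg → tinefeg) add the prefix ti-.
The other pattern: stems ending in a vowel add -ob.
So bulsekuw → tibulsekuw.

tibulsekuw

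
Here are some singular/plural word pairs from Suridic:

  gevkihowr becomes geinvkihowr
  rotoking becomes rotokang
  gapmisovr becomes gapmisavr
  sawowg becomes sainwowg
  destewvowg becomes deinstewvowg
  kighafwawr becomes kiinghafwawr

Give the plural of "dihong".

dihang

kighafwawr and gapmisovr both end in -r yet inflect differently (kiinghafwawr, gapmisavr), so the final letter is not what conditions the rule; the second-to-last letter is.
"dihong" has second-to-last letter 'n'. The one such stem in the data (rotoking → rotokang) changes the last vowel to 'a' (as does gapmisovr), so the same rule applies.
So dihong → dihang.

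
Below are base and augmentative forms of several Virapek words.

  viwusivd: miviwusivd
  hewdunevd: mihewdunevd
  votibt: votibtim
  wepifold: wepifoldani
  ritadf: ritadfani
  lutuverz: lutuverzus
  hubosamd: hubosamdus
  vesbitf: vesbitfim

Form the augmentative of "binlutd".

binlutdim

viwusivd and hubosamd both end in -d yet inflect differently (miviwusivd, hubosamdus), so the final letter is not what conditions the rule; the second-to-last letter is.
"binlutd" has second-to-last letter 't'. The one such stem in the data (vesbitf → vesbitfim) adds -im, so the same rule applies.
The other patterns: stems whose second-to-last letter is 'v' add the prefix mi-; stems whose second-to-last letter is 'm' or 'r' add -us; stems whose second-to-last letter is 'd' or 'l' add -ani.
So binlutd → binlutdim.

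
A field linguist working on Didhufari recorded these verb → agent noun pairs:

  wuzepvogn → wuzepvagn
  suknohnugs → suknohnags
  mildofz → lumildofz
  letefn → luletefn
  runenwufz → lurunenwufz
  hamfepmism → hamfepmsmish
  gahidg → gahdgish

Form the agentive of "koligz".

kolagz

"koligz" has second-to-last letter 'g'. The stems whose second-to-last letter is 'g' (wuzepvogn → wuzepvagn, suknohnugs → suknohnags) change the last vowel to 'a'.
So koligz → kolagz.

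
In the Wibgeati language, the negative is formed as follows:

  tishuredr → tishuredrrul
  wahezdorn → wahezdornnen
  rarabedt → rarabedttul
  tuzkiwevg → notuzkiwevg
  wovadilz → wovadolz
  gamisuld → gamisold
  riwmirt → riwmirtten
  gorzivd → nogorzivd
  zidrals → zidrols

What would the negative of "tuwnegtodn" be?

gamisuld and gorzivd both end in -d yet inflect differently (gamisold, nogorzivd), so the final letter is not what conditions the rule; the second-to-last letter is.
"tuwnegtodn" has second-to-last letter 'd'. The stems whose second-to-last letter is 'd' (tishuredr → tishuredrrul, rarabedt → rarabedttul) double the final consonant and add -ul.
So tuwnegtodn → tuwnegtodnnul.

tuwnegtodnnul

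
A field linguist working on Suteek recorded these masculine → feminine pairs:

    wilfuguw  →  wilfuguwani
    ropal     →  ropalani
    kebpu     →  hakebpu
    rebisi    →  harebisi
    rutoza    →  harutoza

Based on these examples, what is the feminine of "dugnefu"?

wilfuguw and kebpu both have last vowel 'u' yet inflect differently (wilfuguwani, hakebpu), so the last vowel is not what conditions the rule; whether the stem ends in a vowel or a consonant is.
"dugnefu" ends in a vowel. The stems ending in a vowel (kebpu → hakebpu, rebisi → harebisi, rutoza → harutoza) add the prefix ha-.
So dugnefu → hadugnefu.

hadugnefu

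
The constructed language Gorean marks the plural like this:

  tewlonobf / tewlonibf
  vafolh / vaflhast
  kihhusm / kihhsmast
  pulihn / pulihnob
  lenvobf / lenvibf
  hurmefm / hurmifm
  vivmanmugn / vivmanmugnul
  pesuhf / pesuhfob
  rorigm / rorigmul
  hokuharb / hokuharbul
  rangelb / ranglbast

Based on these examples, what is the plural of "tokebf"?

hokuharb and rangelb both end in -b yet inflect differently (hokuharbul, ranglbast), so the final letter is not what conditions the rule; the second-to-last letter is.
"tokebf" has second-to-last letter 'b'. The stems whose second-to-last letter is 'b' (tewlonobf → tewlonibf, lenvobf → lenvibf) change the last vowel to 'i'.
So tokebf → tokibf.

tokibf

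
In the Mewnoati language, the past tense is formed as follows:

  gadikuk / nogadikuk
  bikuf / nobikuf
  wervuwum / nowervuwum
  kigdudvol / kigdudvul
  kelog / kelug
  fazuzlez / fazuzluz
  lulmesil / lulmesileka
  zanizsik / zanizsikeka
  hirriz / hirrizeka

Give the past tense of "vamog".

kigdudvol and lulmesil both end in -l yet inflect differently (kigdudvul, lulmesileka), so the final letter is not what conditions the rule; the last vowel is.
"vamog" has last vowel 'o'. The stems whose last vowel is 'o' (kigdudvol → kigdudvul, kelog → kelug) change the last vowel to 'u'.
The other patterns: stems whose last vowel is 'u' add the prefix no-; stems whose last vowel is 'i' add -eka.
So vamog → vamug.

vamug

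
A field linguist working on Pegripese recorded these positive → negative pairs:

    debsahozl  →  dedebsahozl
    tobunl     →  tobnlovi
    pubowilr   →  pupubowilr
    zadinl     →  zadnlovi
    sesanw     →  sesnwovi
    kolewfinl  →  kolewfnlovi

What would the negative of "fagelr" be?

kolewfinl and debsahozl both end in -l yet inflect differently (kolewfnlovi, dedebsahozl), so the final letter is not what conditions the rule; the second-to-last letter is.
"fagelr" has second-to-last letter 'l'. The one such stem in the data (pubowilr → pupubowilr) repeats the first consonant+vowel as a prefix (as does debsahozl), so the same rule applies.
So fagelr → fafagelr.

fafagelr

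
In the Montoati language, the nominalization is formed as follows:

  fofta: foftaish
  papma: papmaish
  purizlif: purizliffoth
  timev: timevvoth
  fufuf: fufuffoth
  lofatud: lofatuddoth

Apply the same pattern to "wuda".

papma and purizlif both begin with p- yet inflect differently (papmaish, purizliffoth), so the first letter is not what conditions the rule; whether the stem ends in a vowel or a consonant is.
"wuda" ends in a vowel. The stems ending in a vowel (fofta → foftaish, papma → papmaish) add -ish.
The other pattern: stems ending in a consonant double the final consonant and add -oth.
So wuda → wudaish.

wudaish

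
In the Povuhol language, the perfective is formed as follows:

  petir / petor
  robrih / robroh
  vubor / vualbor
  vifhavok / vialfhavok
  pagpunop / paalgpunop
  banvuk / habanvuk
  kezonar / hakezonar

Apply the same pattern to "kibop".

kialbop

petir and vubor both end in -r yet inflect differently (petor, vualbor), so the final letter is not what conditions the rule; the last vowel is.
"kibop" has last vowel 'o'. The stems whose last vowel is 'o' (vubor → vualbor, vifhavok → vialfhavok, pagpunop → paalgpunop) insert -al- after the first vowel.
So kibop → kialbop.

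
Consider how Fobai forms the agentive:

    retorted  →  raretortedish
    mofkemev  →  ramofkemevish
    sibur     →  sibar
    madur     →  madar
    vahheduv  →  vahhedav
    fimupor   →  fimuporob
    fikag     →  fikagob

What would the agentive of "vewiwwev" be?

mofkemev and vahheduv both end in -v yet inflect differently (ramofkemevish, vahhedav), so the final letter is not what conditions the rule; the last vowel is.
"vewiwwev" has last vowel 'e'. The stems whose last vowel is 'e' (retorted → raretortedish, mofkemev → ramofkemevish) add ra- … -ish around the stem.
The other patterns: stems whose last vowel is 'u' change the last vowel to 'a'; stems whose last vowel is 'a' or 'o' add -ob.
So vewiwwev → ravewiwwevish.

ravewiwwevish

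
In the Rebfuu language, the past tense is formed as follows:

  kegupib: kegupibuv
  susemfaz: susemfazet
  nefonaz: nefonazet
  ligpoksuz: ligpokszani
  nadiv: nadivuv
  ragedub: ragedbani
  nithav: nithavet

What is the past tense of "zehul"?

zehlani

"zehul" has last vowel 'u'. The stems whose last vowel is 'u' (ligpoksuz → ligpokszani, ragedub → ragedbani) delete the last vowel and add -ani.
So zehul → zehlani.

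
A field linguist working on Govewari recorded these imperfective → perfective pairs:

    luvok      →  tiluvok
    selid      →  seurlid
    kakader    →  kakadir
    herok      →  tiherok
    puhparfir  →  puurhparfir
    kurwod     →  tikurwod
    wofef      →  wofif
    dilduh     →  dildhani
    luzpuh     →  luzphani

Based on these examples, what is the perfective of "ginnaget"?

ginnagit

kurwod and selid both end in -d yet inflect differently (tikurwod, seurlid), so the final letter is not what conditions the rule; the last vowel is.
"ginnaget" has last vowel 'e'. The stems whose last vowel is 'e' (kakader → kakadir, wofef → wofif) change the last vowel to 'i'.
The other patterns: stems whose last vowel is 'o' add the prefix ti-; stems whose last vowel is 'i' insert -ur- after the first vowel; stems whose last vowel is 'u' delete the last vowel and add -ani.
So ginnaget → ginnagit.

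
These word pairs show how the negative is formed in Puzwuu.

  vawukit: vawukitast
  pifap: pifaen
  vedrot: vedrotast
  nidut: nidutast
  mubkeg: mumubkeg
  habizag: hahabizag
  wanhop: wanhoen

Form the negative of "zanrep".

wanhop and vedrot both have last vowel 'o' yet inflect differently (wanhoen, vedrotast), so the last vowel is not what conditions the rule; the final letter is.
"zanrep" ends in -p. The stems ending in -p (pifap → pifaen, wanhop → wanhoen) drop the final letter and add -en.
The other patterns: stems ending in -t add -ast; stems ending in -g repeat the first consonant+vowel as a prefix.
So zanrep → zanreen.

zanreen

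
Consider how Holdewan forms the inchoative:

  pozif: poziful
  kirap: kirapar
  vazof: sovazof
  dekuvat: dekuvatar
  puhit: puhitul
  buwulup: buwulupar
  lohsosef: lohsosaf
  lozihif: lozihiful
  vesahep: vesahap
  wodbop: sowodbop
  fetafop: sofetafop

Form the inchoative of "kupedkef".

lohsosef and pozif both end in -f yet inflect differently (lohsosaf, poziful), so the final letter is not what conditions the rule; the last vowel is.
"kupedkef" has last vowel 'e'. The stems whose last vowel is 'e' (vesahep → vesahap, lohsosef → lohsosaf) change the last vowel to 'a'.
So kupedkef → kupedkaf.

kupedkaf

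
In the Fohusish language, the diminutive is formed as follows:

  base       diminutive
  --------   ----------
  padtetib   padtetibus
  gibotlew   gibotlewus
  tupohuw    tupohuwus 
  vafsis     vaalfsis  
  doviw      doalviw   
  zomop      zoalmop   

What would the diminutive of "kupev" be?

kualpev

gibotlew and doviw both end in -w yet inflect differently (gibotlewus, doalviw), so the final letter is not what conditions the rule; the number of vowels is.
"kupev" has 2 vowels. The stems with 2 vowels (vafsis → vaalfsis, doviw → doalviw, zomop → zoalmop) insert -al- after the first vowel.
So kupev → kualpev.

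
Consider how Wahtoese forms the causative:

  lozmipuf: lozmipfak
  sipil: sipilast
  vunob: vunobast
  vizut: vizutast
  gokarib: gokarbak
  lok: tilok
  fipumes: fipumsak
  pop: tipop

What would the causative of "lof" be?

tilof

vunob and gokarib both end in -b yet inflect differently (vunobast, gokarbak), so the final letter is not what conditions the rule; the number of vowels is.
"lof" has 1 vowel. The stems with 1 vowel (pop → tipop, lok → tilok) add the prefix ti-.
The other patterns: stems with 2 vowels add -ast; stems with 3 vowels delete the last vowel and add -ak.
So lof → tilof.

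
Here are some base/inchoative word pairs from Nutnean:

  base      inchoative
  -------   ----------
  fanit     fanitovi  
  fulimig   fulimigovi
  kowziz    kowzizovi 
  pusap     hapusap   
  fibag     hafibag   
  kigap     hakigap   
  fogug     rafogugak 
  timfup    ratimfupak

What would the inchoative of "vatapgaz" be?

fulimig and fibag both end in -g yet inflect differently (fulimigovi, hafibag), so the final letter is not what conditions the rule; the last vowel is.
"vatapgaz" has last vowel 'a'. The stems whose last vowel is 'a' (pusap → hapusap, fibag → hafibag, kigap → hakigap) add the prefix ha-.
The other patterns: stems whose last vowel is 'i' add -ovi; stems whose last vowel is 'u' add ra- … -ak around the stem.
So vatapgaz → havatapgaz.

havatapgaz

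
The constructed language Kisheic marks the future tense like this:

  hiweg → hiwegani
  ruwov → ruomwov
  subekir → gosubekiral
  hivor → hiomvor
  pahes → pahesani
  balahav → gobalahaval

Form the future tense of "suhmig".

ruwov and balahav both end in -v yet inflect differently (ruomwov, gobalahaval), so the final letter is not what conditions the rule; the last vowel is.
"suhmig" has last vowel 'i'. The one such stem in the data (subekir → gosubekiral) adds go- … -al around the stem, so the same rule applies.
So suhmig → gosuhmigal.

gosuhmigal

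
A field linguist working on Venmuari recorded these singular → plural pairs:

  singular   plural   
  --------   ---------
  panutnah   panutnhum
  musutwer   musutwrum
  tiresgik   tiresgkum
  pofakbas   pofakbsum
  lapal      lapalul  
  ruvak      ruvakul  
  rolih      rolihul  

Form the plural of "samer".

samerul

tiresgik and ruvak both end in -k yet inflect differently (tiresgkum, ruvakul), so the final letter is not what conditions the rule; the number of vowels is.
"samer" has 2 vowels. The stems with 2 vowels (lapal → lapalul, ruvak → ruvakul, rolih → rolihul) add -ul.
So samer → samerul.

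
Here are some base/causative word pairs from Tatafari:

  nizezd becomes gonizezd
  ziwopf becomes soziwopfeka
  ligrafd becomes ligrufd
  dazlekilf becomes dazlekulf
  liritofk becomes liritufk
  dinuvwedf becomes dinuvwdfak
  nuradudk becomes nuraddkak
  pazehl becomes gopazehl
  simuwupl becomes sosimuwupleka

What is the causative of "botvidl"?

botvdlak

nuradudk and liritofk both end in -k yet inflect differently (nuraddkak, liritufk), so the final letter is not what conditions the rule; the second-to-last letter is.
"botvidl" has second-to-last letter 'd'. The stems whose second-to-last letter is 'd' (dinuvwedf → dinuvwdfak, nuradudk → nuraddkak) delete the last vowel and add -ak.
The other patterns: stems whose second-to-last letter is 'h' or 'z' add the prefix go-; stems whose second-to-last letter is 'f' or 'l' change the last vowel to 'u'; stems whose second-to-last letter is 'p' add so- … -eka around the stem.
So botvidl → botvdlak.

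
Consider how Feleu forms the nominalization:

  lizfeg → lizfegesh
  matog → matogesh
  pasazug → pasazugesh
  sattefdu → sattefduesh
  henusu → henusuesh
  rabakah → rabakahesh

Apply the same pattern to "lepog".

Every pair shown (lizfeg → lizfegesh, matog → matogesh, pasazug → pasazugesh, …) follows the same rule: add -esh.
So lepog → lepogesh.

lepogesh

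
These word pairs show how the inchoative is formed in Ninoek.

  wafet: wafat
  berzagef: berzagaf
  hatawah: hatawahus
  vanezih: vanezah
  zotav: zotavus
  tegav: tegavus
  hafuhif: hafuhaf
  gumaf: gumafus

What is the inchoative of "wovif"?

gumaf and hafuhif both end in -f yet inflect differently (gumafus, hafuhaf), so the final letter is not what conditions the rule; the last vowel is.
"wovif" has last vowel 'i'. The stems whose last vowel is 'i' (hafuhif → hafuhaf, vanezih → vanezah) change the last vowel to 'a'.
The other pattern: stems whose last vowel is 'a' add -us.
So wovif → wovaf.

wovaf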